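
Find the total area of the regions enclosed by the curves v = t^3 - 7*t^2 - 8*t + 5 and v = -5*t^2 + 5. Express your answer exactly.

Set the curves equal: t^3 - 7*t^2 - 8*t + 5 = -5*t^2 + 5, so t^3 - 2*t^2 - 8*t = 0, which factors as t*(t - 4)*(t + 2) = 0. The curves meet at t = -2, 0, 4.
On [-2, 0], v = t^3 - 7*t^2 - 8*t + 5 is on top; that piece has area ∫[-2,0] (t^3 - 2*t^2 - 8*t) dt = 20/3.
On [0, 4], v = -5*t^2 + 5 is on top; that piece has area ∫[0,4] (-(t^3 - 2*t^2 - 8*t)) dt = 128/3.
Total enclosed area = 20/3 + 128/3 = 148/3.

148/3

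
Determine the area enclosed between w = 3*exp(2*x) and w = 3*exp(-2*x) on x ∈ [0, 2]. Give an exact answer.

On [0, 2], (3*exp(2*x)) - (3*exp(-2*x)) = 3*exp(2*x) - 3*exp(-2*x) is ≥ 0 throughout, so the area is a single integral of |3*exp(2*x) - 3*exp(-2*x)|.
∫[0,2] (3*exp(2*x) - 3*exp(-2*x)) dx = -3 + 3*exp(-4)/2 + 3*exp(4)/2.

-3 + 3*exp(-4)/2 + 3*exp(4)/2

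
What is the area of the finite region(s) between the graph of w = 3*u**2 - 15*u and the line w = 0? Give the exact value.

The curve meets the u-axis where 3*u**2 - 15*u = 0, i.e. 3*u*(u - 5) = 0, at u = 0, 5.
On [0, 5] the curve lies below the axis; ∫[0,5] (3*u**2 - 15*u) du = -125/2, giving area 125/2.

125/2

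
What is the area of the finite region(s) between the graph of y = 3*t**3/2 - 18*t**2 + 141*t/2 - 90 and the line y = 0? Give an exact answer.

The curve meets the t-axis where 3*t**3/2 - 18*t**2 + 141*t/2 - 90 = 0, i.e. 3*(t - 5)*(t - 4)*(t - 3)/2 = 0, at t = 3, 4, 5.
On [3, 4] the curve lies above the axis; ∫[3,4] (3*t**3/2 - 18*t**2 + 141*t/2 - 90) dt = 3/8, giving area 3/8.
On [4, 5] the curve lies below the axis; ∫[4,5] (3*t**3/2 - 18*t**2 + 141*t/2 - 90) dt = -3/8, giving area 3/8.
Total area = 3/8 + 3/8 = 3/4.

3/4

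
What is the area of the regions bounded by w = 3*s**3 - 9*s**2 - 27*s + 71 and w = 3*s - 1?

Set the curves equal: 3*s**3 - 9*s**2 - 27*s + 71 = 3*s - 1, so 3*s**3 - 9*s**2 - 30*s + 72 = 0, which factors as 3*(s - 4)*(s - 2)*(s + 3) = 0. The curves meet at s = -3, 2, 4.
On [-3, 2], w = 3*s**3 - 9*s**2 - 27*s + 71 is on top; that piece has area ∫[-3,2] (3*s**3 - 9*s**2 - 30*s + 72) ds = 1125/4.
On [2, 4], w = 3*s - 1 is on top; that piece has area ∫[2,4] (-(3*s**3 - 9*s**2 - 30*s + 72)) ds = 24.
Total enclosed area = 1125/4 + 24 = 1221/4.

1221/4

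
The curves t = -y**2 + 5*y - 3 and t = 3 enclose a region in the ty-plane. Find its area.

1/6

Both boundary curves give t as a function of y, so integrate with respect to y. Setting them equal: -y**2 + 5*y - 6 = 0, i.e. -(y - 3)*(y - 2) = 0, so they meet at y = 2, 3.
For y in [2, 3], t = -y**2 + 5*y - 3 is on the right; area = ∫[2,3] (-y**2 + 5*y - 6) dy = 1/6.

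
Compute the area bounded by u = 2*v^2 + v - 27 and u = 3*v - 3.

343/3

Both boundary curves give u as a function of v, so integrate with respect to v. Setting them equal: 2*v^2 - 2*v - 24 = 0, i.e. 2*(v - 4)*(v + 3) = 0, so they meet at v = -3, 4.
For v in [-3, 4], u = 2*v^2 + v - 27 is on the left; area = ∫[-3,4] (-(2*v^2 - 2*v - 24)) dv = 343/3.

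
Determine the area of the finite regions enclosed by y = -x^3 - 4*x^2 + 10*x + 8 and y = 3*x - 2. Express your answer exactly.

Set the curves equal: -x^3 - 4*x^2 + 10*x + 8 = 3*x - 2, so -x^3 - 4*x^2 + 7*x + 10 = 0, which factors as -(x - 2)*(x + 1)*(x + 5) = 0. The curves meet at x = -5, -1, 2.
On [-5, -1], y = 3*x - 2 is on top; that piece has area ∫[-5,-1] (-(-x^3 - 4*x^2 + 7*x + 10)) dx = 160/3.
On [-1, 2], y = -x^3 - 4*x^2 + 10*x + 8 is on top; that piece has area ∫[-1,2] (-x^3 - 4*x^2 + 7*x + 10) dx = 99/4.
Total enclosed area = 160/3 + 99/4 = 937/12.

937/12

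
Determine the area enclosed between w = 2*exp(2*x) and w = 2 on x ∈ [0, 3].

On [0, 3], (2*exp(2*x)) - (2) = 2*exp(2*x) - 2 is ≥ 0 throughout, so the area is a single integral of |2*exp(2*x) - 2|.
∫[0,3] (2*exp(2*x) - 2) dx = -7 + exp(6).

-7 + exp(6)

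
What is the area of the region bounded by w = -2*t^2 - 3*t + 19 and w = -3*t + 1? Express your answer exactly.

72

Set the curves equal: -2*t^2 - 3*t + 19 = -3*t + 1, so -2*t^2 + 18 = 0, which factors as -2*(t - 3)*(t + 3) = 0. The curves meet at t = -3, 3.
On [-3, 3], w = -2*t^2 - 3*t + 19 is on top; that piece has area ∫[-3,3] (-2*t^2 + 18) dt = 72.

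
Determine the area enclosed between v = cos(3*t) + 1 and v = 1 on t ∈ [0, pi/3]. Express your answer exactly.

The difference (cos(3*t) + 1) - (1) = cos(3*t) changes sign at t = pi/6 inside [0, pi/3], so split the integral there.
∫[0,pi/6] (cos(3*t)) dt = 1/3.
∫[pi/6,pi/3] (cos(3*t)) dt = -1/3; the area of that piece is 1/3.
Total area = 1/3 + 1/3 = 2/3.

2/3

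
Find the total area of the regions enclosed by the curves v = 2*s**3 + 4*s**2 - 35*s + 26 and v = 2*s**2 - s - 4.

Set the curves equal: 2*s**3 + 4*s**2 - 35*s + 26 = 2*s**2 - s - 4, so 2*s**3 + 2*s**2 - 34*s + 30 = 0, which factors as 2*(s - 3)*(s - 1)*(s + 5) = 0. The curves meet at s = -5, 1, 3.
On [-5, 1], v = 2*s**3 + 4*s**2 - 35*s + 26 is on top; that piece has area ∫[-5,1] (2*s**3 + 2*s**2 - 34*s + 30) ds = 360.
On [1, 3], v = 2*s**2 - s - 4 is on top; that piece has area ∫[1,3] (-(2*s**3 + 2*s**2 - 34*s + 30)) ds = 56/3.
Total enclosed area = 360 + 56/3 = 1136/3.

1136/3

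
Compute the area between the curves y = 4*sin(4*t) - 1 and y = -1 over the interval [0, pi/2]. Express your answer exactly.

The difference (4*sin(4*t) - 1) - (-1) = 4*sin(4*t) changes sign at t = pi/4 inside [0, pi/2], so split the integral there.
∫[0,pi/4] (4*sin(4*t)) dt = 2.
∫[pi/4,pi/2] (4*sin(4*t)) dt = -2; the area of that piece is 2.
Total area = 2 + 2 = 4.

4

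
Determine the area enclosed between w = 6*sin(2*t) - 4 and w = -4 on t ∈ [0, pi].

12

The difference (6*sin(2*t) - 4) - (-4) = 6*sin(2*t) changes sign at t = pi/2 inside [0, pi], so split the integral there.
∫[0,pi/2] (6*sin(2*t)) dt = 6.
∫[pi/2,pi] (6*sin(2*t)) dt = -6; the area of that piece is 6.
Total area = 6 + 6 = 12.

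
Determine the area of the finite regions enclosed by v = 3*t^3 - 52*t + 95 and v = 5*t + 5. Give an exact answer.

Set the curves equal: 3*t^3 - 52*t + 95 = 5*t + 5, so 3*t^3 - 57*t + 90 = 0, which factors as 3*(t - 3)*(t - 2)*(t + 5) = 0. The curves meet at t = -5, 2, 3.
On [-5, 2], v = 3*t^3 - 52*t + 95 is on top; that piece has area ∫[-5,2] (3*t^3 - 57*t + 90) dt = 3087/4.
On [2, 3], v = 5*t + 5 is on top; that piece has area ∫[2,3] (-(3*t^3 - 57*t + 90)) dt = 15/4.
Total enclosed area = 3087/4 + 15/4 = 1551/2.

1551/2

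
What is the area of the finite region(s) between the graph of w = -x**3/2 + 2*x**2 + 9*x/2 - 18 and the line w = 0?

The curve meets the x-axis where -x**3/2 + 2*x**2 + 9*x/2 - 18 = 0, i.e. -(x - 4)*(x - 3)*(x + 3)/2 = 0, at x = -3, 3, 4.
On [-3, 3] the curve lies below the axis; ∫[-3,3] (-x**3/2 + 2*x**2 + 9*x/2 - 18) dx = -72, giving area 72.
On [3, 4] the curve lies above the axis; ∫[3,4] (-x**3/2 + 2*x**2 + 9*x/2 - 18) dx = 13/24, giving area 13/24.
Total area = 72 + 13/24 = 1741/24.

1741/24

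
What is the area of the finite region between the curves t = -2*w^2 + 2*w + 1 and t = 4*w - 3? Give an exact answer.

Both boundary curves give t as a function of w, so integrate with respect to w. Setting them equal: -2*w^2 - 2*w + 4 = 0, i.e. -2*(w - 1)*(w + 2) = 0, so they meet at w = -2, 1.
For w in [-2, 1], t = -2*w^2 + 2*w + 1 is on the right; area = ∫[-2,1] (-2*w^2 - 2*w + 4) dw = 9.

9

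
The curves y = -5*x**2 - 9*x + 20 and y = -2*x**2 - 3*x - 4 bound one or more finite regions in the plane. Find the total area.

108

Set the curves equal: -5*x**2 - 9*x + 20 = -2*x**2 - 3*x - 4, so -3*x**2 - 6*x + 24 = 0, which factors as -3*(x - 2)*(x + 4) = 0. The curves meet at x = -4, 2.
On [-4, 2], y = -5*x**2 - 9*x + 20 is on top; that piece has area ∫[-4,2] (-3*x**2 - 6*x + 24) dx = 108.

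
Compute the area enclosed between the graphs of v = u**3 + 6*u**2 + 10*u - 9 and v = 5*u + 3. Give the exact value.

131/4

Set the curves equal: u**3 + 6*u**2 + 10*u - 9 = 5*u + 3, so u**3 + 6*u**2 + 5*u - 12 = 0, which factors as (u - 1)*(u + 3)*(u + 4) = 0. The curves meet at u = -4, -3, 1.
On [-4, -3], v = u**3 + 6*u**2 + 10*u - 9 is on top; that piece has area ∫[-4,-3] (u**3 + 6*u**2 + 5*u - 12) du = 3/4.
On [-3, 1], v = 5*u + 3 is on top; that piece has area ∫[-3,1] (-(u**3 + 6*u**2 + 5*u - 12)) du = 32.
Total enclosed area = 3/4 + 32 = 131/4.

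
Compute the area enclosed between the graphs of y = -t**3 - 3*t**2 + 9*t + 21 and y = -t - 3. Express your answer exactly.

407/4

Set the curves equal: -t**3 - 3*t**2 + 9*t + 21 = -t - 3, so -t**3 - 3*t**2 + 10*t + 24 = 0, which factors as -(t - 3)*(t + 2)*(t + 4) = 0. The curves meet at t = -4, -2, 3.
On [-4, -2], y = -t - 3 is on top; that piece has area ∫[-4,-2] (-(-t**3 - 3*t**2 + 10*t + 24)) dt = 8.
On [-2, 3], y = -t**3 - 3*t**2 + 9*t + 21 is on top; that piece has area ∫[-2,3] (-t**3 - 3*t**2 + 10*t + 24) dt = 375/4.
Total enclosed area = 8 + 375/4 = 407/4.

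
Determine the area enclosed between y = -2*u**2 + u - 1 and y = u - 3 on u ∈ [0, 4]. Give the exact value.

The difference (-2*u**2 + u - 1) - (u - 3) = -2*u**2 + 2 changes sign at u = 1 inside [0, 4], so split the integral there.
∫[0,1] (-2*u**2 + 2) du = 4/3.
∫[1,4] (-2*u**2 + 2) du = -36; the area of that piece is 36.
Total area = 4/3 + 36 = 112/3.

112/3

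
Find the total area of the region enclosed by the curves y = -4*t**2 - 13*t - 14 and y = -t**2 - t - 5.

Set the curves equal: -4*t**2 - 13*t - 14 = -t**2 - t - 5, so -3*t**2 - 12*t - 9 = 0, which factors as -3*(t + 1)*(t + 3) = 0. The curves meet at t = -3, -1.
On [-3, -1], y = -4*t**2 - 13*t - 14 is on top; that piece has area ∫[-3,-1] (-3*t**2 - 12*t - 9) dt = 4.

4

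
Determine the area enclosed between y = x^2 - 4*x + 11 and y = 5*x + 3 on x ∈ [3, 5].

On [3, 5], (x^2 - 4*x + 11) - (5*x + 3) = x^2 - 9*x + 8 is ≤ 0 throughout, so the area is a single integral of |x^2 - 9*x + 8|.
∫[3,5] (x^2 - 9*x + 8) dx = -70/3; the area of that piece is 70/3.

70/3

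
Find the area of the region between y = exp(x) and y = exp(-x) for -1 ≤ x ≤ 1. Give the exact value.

-4 + 2*exp(-1) + 2*exp(1)

The difference (exp(x)) - (exp(-x)) = exp(x) - exp(-x) changes sign at x = 0 inside [-1, 1], so split the integral there.
∫[-1,0] (exp(x) - exp(-x)) dx = -exp(1) - exp(-1) + 2; the area of that piece is -2 + exp(-1) + exp(1).
∫[0,1] (exp(x) - exp(-x)) dx = -2 + exp(-1) + exp(1).
Total area = (-2 + exp(-1) + exp(1)) + (-2 + exp(-1) + exp(1)) = -4 + 2*exp(-1) + 2*exp(1).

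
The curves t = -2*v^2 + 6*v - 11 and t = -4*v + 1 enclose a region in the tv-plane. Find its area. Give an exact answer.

1/3

Both boundary curves give t as a function of v, so integrate with respect to v. Setting them equal: -2*v^2 + 10*v - 12 = 0, i.e. -2*(v - 3)*(v - 2) = 0, so they meet at v = 2, 3.
For v in [2, 3], t = -2*v^2 + 6*v - 11 is on the right; area = ∫[2,3] (-2*v^2 + 10*v - 12) dv = 1/3.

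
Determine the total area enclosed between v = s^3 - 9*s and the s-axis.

81/2

The curve meets the s-axis where s^3 - 9*s = 0, i.e. s*(s - 3)*(s + 3) = 0, at s = -3, 0, 3.
On [-3, 0] the curve lies above the axis; ∫[-3,0] (s^3 - 9*s) ds = 81/4, giving area 81/4.
On [0, 3] the curve lies below the axis; ∫[0,3] (s^3 - 9*s) ds = -81/4, giving area 81/4.
Total area = 81/4 + 81/4 = 81/2.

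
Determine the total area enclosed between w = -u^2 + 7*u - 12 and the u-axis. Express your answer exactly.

The curve meets the u-axis where -u^2 + 7*u - 12 = 0, i.e. -(u - 4)*(u - 3) = 0, at u = 3, 4.
On [3, 4] the curve lies above the axis; ∫[3,4] (-u^2 + 7*u - 12) du = 1/6, giving area 1/6.

1/6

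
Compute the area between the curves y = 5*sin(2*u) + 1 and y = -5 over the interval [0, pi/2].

5 + 3*pi

On [0, pi/2], (5*sin(2*u) + 1) - (-5) = 5*sin(2*u) + 6 is ≥ 0 throughout, so the area is a single integral of |5*sin(2*u) + 6|.
∫[0,pi/2] (5*sin(2*u) + 6) du = 5 + 3*pi.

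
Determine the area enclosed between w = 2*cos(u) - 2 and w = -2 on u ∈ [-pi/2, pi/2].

4

On [-pi/2, pi/2], (2*cos(u) - 2) - (-2) = 2*cos(u) is ≥ 0 throughout, so the area is a single integral of |2*cos(u)|.
∫[-pi/2,pi/2] (2*cos(u)) du = 4.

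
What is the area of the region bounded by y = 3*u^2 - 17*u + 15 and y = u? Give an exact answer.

Set the curves equal: 3*u^2 - 17*u + 15 = u, so 3*u^2 - 18*u + 15 = 0, which factors as 3*(u - 5)*(u - 1) = 0. The curves meet at u = 1, 5.
On [1, 5], y = u is on top; that piece has area ∫[1,5] (-(3*u^2 - 18*u + 15)) du = 32.

32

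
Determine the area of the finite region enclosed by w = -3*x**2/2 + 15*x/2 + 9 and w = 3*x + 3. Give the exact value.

125/4

Set the curves equal: -3*x**2/2 + 15*x/2 + 9 = 3*x + 3, so -3*x**2/2 + 9*x/2 + 6 = 0, which factors as -3*(x - 4)*(x + 1)/2 = 0. The curves meet at x = -1, 4.
On [-1, 4], w = -3*x**2/2 + 15*x/2 + 9 is on top; that piece has area ∫[-1,4] (-3*x**2/2 + 9*x/2 + 6) dx = 125/4.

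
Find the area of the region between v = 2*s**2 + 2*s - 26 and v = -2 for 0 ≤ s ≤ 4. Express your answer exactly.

The difference (2*s**2 + 2*s - 26) - (-2) = 2*s**2 + 2*s - 24 changes sign at s = 3 inside [0, 4], so split the integral there.
∫[0,3] (2*s**2 + 2*s - 24) ds = -45; the area of that piece is 45.
∫[3,4] (2*s**2 + 2*s - 24) ds = 23/3.
Total area = 45 + 23/3 = 158/3.

158/3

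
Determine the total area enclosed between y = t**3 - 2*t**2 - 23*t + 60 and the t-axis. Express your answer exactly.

5137/12

The curve meets the t-axis where t**3 - 2*t**2 - 23*t + 60 = 0, i.e. (t - 4)*(t - 3)*(t + 5) = 0, at t = -5, 3, 4.
On [-5, 3] the curve lies above the axis; ∫[-5,3] (t**3 - 2*t**2 - 23*t + 60) dt = 1280/3, giving area 1280/3.
On [3, 4] the curve lies below the axis; ∫[3,4] (t**3 - 2*t**2 - 23*t + 60) dt = -17/12, giving area 17/12.
Total area = 1280/3 + 17/12 = 5137/12.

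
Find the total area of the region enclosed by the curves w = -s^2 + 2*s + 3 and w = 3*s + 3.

Set the curves equal: -s^2 + 2*s + 3 = 3*s + 3, so -s^2 - s = 0, which factors as -s*(s + 1) = 0. The curves meet at s = -1, 0.
On [-1, 0], w = -s^2 + 2*s + 3 is on top; that piece has area ∫[-1,0] (-s^2 - s) ds = 1/6.

1/6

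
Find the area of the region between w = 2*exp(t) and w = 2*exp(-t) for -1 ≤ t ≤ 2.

-8 + 2*exp(-2) + 2*exp(-1) + 2*exp(1) + 2*exp(2)

The difference (2*exp(t)) - (2*exp(-t)) = 2*exp(t) - 2*exp(-t) changes sign at t = 0 inside [-1, 2], so split the integral there.
∫[-1,0] (2*exp(t) - 2*exp(-t)) dt = -2*exp(1) - 2*exp(-1) + 4; the area of that piece is -4 + 2*exp(-1) + 2*exp(1).
∫[0,2] (2*exp(t) - 2*exp(-t)) dt = -4 + 2*exp(-2) + 2*exp(2).
Total area = (-4 + 2*exp(-1) + 2*exp(1)) + (-4 + 2*exp(-2) + 2*exp(2)) = -8 + 2*exp(-2) + 2*exp(-1) + 2*exp(1) + 2*exp(2).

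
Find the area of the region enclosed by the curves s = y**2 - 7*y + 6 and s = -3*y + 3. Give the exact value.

Both boundary curves give s as a function of y, so integrate with respect to y. Setting them equal: y**2 - 4*y + 3 = 0, i.e. (y - 3)*(y - 1) = 0, so they meet at y = 1, 3.
For y in [1, 3], s = y**2 - 7*y + 6 is on the left; area = ∫[1,3] (-(y**2 - 4*y + 3)) dy = 4/3.

4/3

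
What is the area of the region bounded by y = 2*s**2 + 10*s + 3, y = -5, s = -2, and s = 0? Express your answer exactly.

6

The difference (2*s**2 + 10*s + 3) - (-5) = 2*s**2 + 10*s + 8 changes sign at s = -1 inside [-2, 0], so split the integral there.
∫[-2,-1] (2*s**2 + 10*s + 8) ds = -7/3; the area of that piece is 7/3.
∫[-1,0] (2*s**2 + 10*s + 8) ds = 11/3.
Total area = 7/3 + 11/3 = 6.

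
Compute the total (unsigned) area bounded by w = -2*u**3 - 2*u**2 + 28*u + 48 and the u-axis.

1741/6

The curve meets the u-axis where -2*u**3 - 2*u**2 + 28*u + 48 = 0, i.e. -2*(u - 4)*(u + 2)*(u + 3) = 0, at u = -3, -2, 4.
On [-3, -2] the curve lies below the axis; ∫[-3,-2] (-2*u**3 - 2*u**2 + 28*u + 48) du = -13/6, giving area 13/6.
On [-2, 4] the curve lies above the axis; ∫[-2,4] (-2*u**3 - 2*u**2 + 28*u + 48) du = 288, giving area 288.
Total area = 13/6 + 288 = 1741/6.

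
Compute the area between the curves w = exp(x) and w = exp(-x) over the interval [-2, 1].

-4 + exp(-2) + exp(-1) + exp(1) + exp(2)

The difference (exp(x)) - (exp(-x)) = exp(x) - exp(-x) changes sign at x = 0 inside [-2, 1], so split the integral there.
∫[-2,0] (exp(x) - exp(-x)) dx = -exp(2) - exp(-2) + 2; the area of that piece is -2 + exp(-2) + exp(2).
∫[0,1] (exp(x) - exp(-x)) dx = -2 + exp(-1) + exp(1).
Total area = (-2 + exp(-2) + exp(2)) + (-2 + exp(-1) + exp(1)) = -4 + exp(-2) + exp(-1) + exp(1) + exp(2).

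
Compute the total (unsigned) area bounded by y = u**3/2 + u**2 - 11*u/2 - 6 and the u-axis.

The curve meets the u-axis where u**3/2 + u**2 - 11*u/2 - 6 = 0, i.e. (u - 3)*(u + 1)*(u + 4)/2 = 0, at u = -4, -1, 3.
On [-4, -1] the curve lies above the axis; ∫[-4,-1] (u**3/2 + u**2 - 11*u/2 - 6) du = 99/8, giving area 99/8.
On [-1, 3] the curve lies below the axis; ∫[-1,3] (u**3/2 + u**2 - 11*u/2 - 6) du = -80/3, giving area 80/3.
Total area = 99/8 + 80/3 = 937/24.

937/24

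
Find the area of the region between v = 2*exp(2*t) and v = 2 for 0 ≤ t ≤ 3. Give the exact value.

-7 + exp(6)

On [0, 3], (2*exp(2*t)) - (2) = 2*exp(2*t) - 2 is ≥ 0 throughout, so the area is a single integral of |2*exp(2*t) - 2|.
∫[0,3] (2*exp(2*t) - 2) dt = -7 + exp(6).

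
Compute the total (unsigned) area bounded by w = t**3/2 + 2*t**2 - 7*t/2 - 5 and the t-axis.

937/24

The curve meets the t-axis where t**3/2 + 2*t**2 - 7*t/2 - 5 = 0, i.e. (t - 2)*(t + 1)*(t + 5)/2 = 0, at t = -5, -1, 2.
On [-5, -1] the curve lies above the axis; ∫[-5,-1] (t**3/2 + 2*t**2 - 7*t/2 - 5) dt = 80/3, giving area 80/3.
On [-1, 2] the curve lies below the axis; ∫[-1,2] (t**3/2 + 2*t**2 - 7*t/2 - 5) dt = -99/8, giving area 99/8.
Total area = 80/3 + 99/8 = 937/24.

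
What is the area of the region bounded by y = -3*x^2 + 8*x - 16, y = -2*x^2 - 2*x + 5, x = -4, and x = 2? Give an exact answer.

On [-4, 2], (-3*x^2 + 8*x - 16) - (-2*x^2 - 2*x + 5) = -x^2 + 10*x - 21 is ≤ 0 throughout, so the area is a single integral of |-x^2 + 10*x - 21|.
∫[-4,2] (-x^2 + 10*x - 21) dx = -210; the area of that piece is 210.

210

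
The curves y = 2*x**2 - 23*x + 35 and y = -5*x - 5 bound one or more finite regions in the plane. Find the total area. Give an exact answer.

1/3

Set the curves equal: 2*x**2 - 23*x + 35 = -5*x - 5, so 2*x**2 - 18*x + 40 = 0, which factors as 2*(x - 5)*(x - 4) = 0. The curves meet at x = 4, 5.
On [4, 5], y = -5*x - 5 is on top; that piece has area ∫[4,5] (-(2*x**2 - 18*x + 40)) dx = 1/3.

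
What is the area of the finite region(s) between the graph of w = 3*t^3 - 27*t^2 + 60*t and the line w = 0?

393/4

The curve meets the t-axis where 3*t^3 - 27*t^2 + 60*t = 0, i.e. 3*t*(t - 5)*(t - 4) = 0, at t = 0, 4, 5.
On [0, 4] the curve lies above the axis; ∫[0,4] (3*t^3 - 27*t^2 + 60*t) dt = 96, giving area 96.
On [4, 5] the curve lies below the axis; ∫[4,5] (3*t^3 - 27*t^2 + 60*t) dt = -9/4, giving area 9/4.
Total area = 96 + 9/4 = 393/4.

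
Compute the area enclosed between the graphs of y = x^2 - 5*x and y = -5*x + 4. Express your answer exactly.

Set the curves equal: x^2 - 5*x = -5*x + 4, so x^2 - 4 = 0, which factors as (x - 2)*(x + 2) = 0. The curves meet at x = -2, 2.
On [-2, 2], y = -5*x + 4 is on top; that piece has area ∫[-2,2] (-(x^2 - 4)) dx = 32/3.

32/3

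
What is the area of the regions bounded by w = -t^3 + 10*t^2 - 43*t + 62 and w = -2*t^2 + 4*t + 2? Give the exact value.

Set the curves equal: -t^3 + 10*t^2 - 43*t + 62 = -2*t^2 + 4*t + 2, so -t^3 + 12*t^2 - 47*t + 60 = 0, which factors as -(t - 5)*(t - 4)*(t - 3) = 0. The curves meet at t = 3, 4, 5.
On [3, 4], w = -2*t^2 + 4*t + 2 is on top; that piece has area ∫[3,4] (-(-t^3 + 12*t^2 - 47*t + 60)) dt = 1/4.
On [4, 5], w = -t^3 + 10*t^2 - 43*t + 62 is on top; that piece has area ∫[4,5] (-t^3 + 12*t^2 - 47*t + 60) dt = 1/4.
Total enclosed area = 1/4 + 1/4 = 1/2.

1/2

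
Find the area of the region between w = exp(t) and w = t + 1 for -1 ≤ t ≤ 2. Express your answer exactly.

On [-1, 2], (exp(t)) - (t + 1) = -t + exp(t) - 1 is ≥ 0 throughout, so the area is a single integral of |-t + exp(t) - 1|.
∫[-1,2] (-t + exp(t) - 1) dt = -9/2 - exp(-1) + exp(2).

-9/2 - exp(-1) + exp(2)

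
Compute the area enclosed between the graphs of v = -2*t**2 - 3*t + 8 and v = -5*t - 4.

Set the curves equal: -2*t**2 - 3*t + 8 = -5*t - 4, so -2*t**2 + 2*t + 12 = 0, which factors as -2*(t - 3)*(t + 2) = 0. The curves meet at t = -2, 3.
On [-2, 3], v = -2*t**2 - 3*t + 8 is on top; that piece has area ∫[-2,3] (-2*t**2 + 2*t + 12) dt = 125/3.

125/3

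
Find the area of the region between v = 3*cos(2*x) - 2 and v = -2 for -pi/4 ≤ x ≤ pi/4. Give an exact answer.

On [-pi/4, pi/4], (3*cos(2*x) - 2) - (-2) = 3*cos(2*x) is ≥ 0 throughout, so the area is a single integral of |3*cos(2*x)|.
∫[-pi/4,pi/4] (3*cos(2*x)) dx = 3.

3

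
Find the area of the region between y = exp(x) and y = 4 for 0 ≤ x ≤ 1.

5 - exp(1)

On [0, 1], (exp(x)) - (4) = exp(x) - 4 is ≤ 0 throughout, so the area is a single integral of |exp(x) - 4|.
∫[0,1] (exp(x) - 4) dx = -5 + exp(1); the area of that piece is 5 - exp(1).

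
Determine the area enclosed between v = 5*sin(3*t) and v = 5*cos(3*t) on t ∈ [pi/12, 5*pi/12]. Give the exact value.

On [pi/12, 5*pi/12], (5*sin(3*t)) - (5*cos(3*t)) = 5*sin(3*t) - 5*cos(3*t) is ≥ 0 throughout, so the area is a single integral of |5*sin(3*t) - 5*cos(3*t)|.
∫[pi/12,5*pi/12] (5*sin(3*t) - 5*cos(3*t)) dt = 10*sqrt(2)/3.

10*sqrt(2)/3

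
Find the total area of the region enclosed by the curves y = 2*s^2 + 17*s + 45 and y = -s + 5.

1/3

Set the curves equal: 2*s^2 + 17*s + 45 = -s + 5, so 2*s^2 + 18*s + 40 = 0, which factors as 2*(s + 4)*(s + 5) = 0. The curves meet at s = -5, -4.
On [-5, -4], y = -s + 5 is on top; that piece has area ∫[-5,-4] (-(2*s^2 + 18*s + 40)) ds = 1/3.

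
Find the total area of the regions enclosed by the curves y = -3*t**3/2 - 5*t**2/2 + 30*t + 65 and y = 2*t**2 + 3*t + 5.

2997/8

Set the curves equal: -3*t**3/2 - 5*t**2/2 + 30*t + 65 = 2*t**2 + 3*t + 5, so -3*t**3/2 - 9*t**2/2 + 27*t + 60 = 0, which factors as -3*(t - 4)*(t + 2)*(t + 5)/2 = 0. The curves meet at t = -5, -2, 4.
On [-5, -2], y = 2*t**2 + 3*t + 5 is on top; that piece has area ∫[-5,-2] (-(-3*t**3/2 - 9*t**2/2 + 27*t + 60)) dt = 405/8.
On [-2, 4], y = -3*t**3/2 - 5*t**2/2 + 30*t + 65 is on top; that piece has area ∫[-2,4] (-3*t**3/2 - 9*t**2/2 + 27*t + 60) dt = 324.
Total enclosed area = 405/8 + 324 = 2997/8.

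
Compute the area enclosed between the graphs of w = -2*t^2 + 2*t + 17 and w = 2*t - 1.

72

Set the curves equal: -2*t^2 + 2*t + 17 = 2*t - 1, so -2*t^2 + 18 = 0, which factors as -2*(t - 3)*(t + 3) = 0. The curves meet at t = -3, 3.
On [-3, 3], w = -2*t^2 + 2*t + 17 is on top; that piece has area ∫[-3,3] (-2*t^2 + 18) dt = 72.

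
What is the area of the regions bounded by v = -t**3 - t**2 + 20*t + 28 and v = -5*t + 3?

1012/3

Set the curves equal: -t**3 - t**2 + 20*t + 28 = -5*t + 3, so -t**3 - t**2 + 25*t + 25 = 0, which factors as -(t - 5)*(t + 1)*(t + 5) = 0. The curves meet at t = -5, -1, 5.
On [-5, -1], v = -5*t + 3 is on top; that piece has area ∫[-5,-1] (-(-t**3 - t**2 + 25*t + 25)) dt = 256/3.
On [-1, 5], v = -t**3 - t**2 + 20*t + 28 is on top; that piece has area ∫[-1,5] (-t**3 - t**2 + 25*t + 25) dt = 252.
Total enclosed area = 256/3 + 252 = 1012/3.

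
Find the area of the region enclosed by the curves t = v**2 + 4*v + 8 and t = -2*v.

Both boundary curves give t as a function of v, so integrate with respect to v. Setting them equal: v**2 + 6*v + 8 = 0, i.e. (v + 2)*(v + 4) = 0, so they meet at v = -4, -2.
For v in [-4, -2], t = v**2 + 4*v + 8 is on the left; area = ∫[-4,-2] (-(v**2 + 6*v + 8)) dv = 4/3.

4/3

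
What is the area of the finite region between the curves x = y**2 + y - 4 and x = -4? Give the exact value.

Both boundary curves give x as a function of y, so integrate with respect to y. Setting them equal: y**2 + y = 0, i.e. y*(y + 1) = 0, so they meet at y = -1, 0.
For y in [-1, 0], x = y**2 + y - 4 is on the left; area = ∫[-1,0] (-(y**2 + y)) dy = 1/6.

1/6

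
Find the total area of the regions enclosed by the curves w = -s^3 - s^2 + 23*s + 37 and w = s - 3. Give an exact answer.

3901/12

Set the curves equal: -s^3 - s^2 + 23*s + 37 = s - 3, so -s^3 - s^2 + 22*s + 40 = 0, which factors as -(s - 5)*(s + 2)*(s + 4) = 0. The curves meet at s = -4, -2, 5.
On [-4, -2], w = s - 3 is on top; that piece has area ∫[-4,-2] (-(-s^3 - s^2 + 22*s + 40)) ds = 32/3.
On [-2, 5], w = -s^3 - s^2 + 23*s + 37 is on top; that piece has area ∫[-2,5] (-s^3 - s^2 + 22*s + 40) ds = 3773/12.
Total enclosed area = 32/3 + 3773/12 = 3901/12.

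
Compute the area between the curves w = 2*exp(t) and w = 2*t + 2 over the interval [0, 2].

-10 + 2*exp(2)

On [0, 2], (2*exp(t)) - (2*t + 2) = -2*t + 2*exp(t) - 2 is ≥ 0 throughout, so the area is a single integral of |-2*t + 2*exp(t) - 2|.
∫[0,2] (-2*t + 2*exp(t) - 2) dt = -10 + 2*exp(2).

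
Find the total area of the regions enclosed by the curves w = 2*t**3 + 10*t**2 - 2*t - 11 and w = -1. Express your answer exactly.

296/3

Set the curves equal: 2*t**3 + 10*t**2 - 2*t - 11 = -1, so 2*t**3 + 10*t**2 - 2*t - 10 = 0, which factors as 2*(t - 1)*(t + 1)*(t + 5) = 0. The curves meet at t = -5, -1, 1.
On [-5, -1], w = 2*t**3 + 10*t**2 - 2*t - 11 is on top; that piece has area ∫[-5,-1] (2*t**3 + 10*t**2 - 2*t - 10) dt = 256/3.
On [-1, 1], w = -1 is on top; that piece has area ∫[-1,1] (-(2*t**3 + 10*t**2 - 2*t - 10)) dt = 40/3.
Total enclosed area = 256/3 + 40/3 = 296/3.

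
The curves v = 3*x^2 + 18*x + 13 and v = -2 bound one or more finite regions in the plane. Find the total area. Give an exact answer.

Set the curves equal: 3*x^2 + 18*x + 13 = -2, so 3*x^2 + 18*x + 15 = 0, which factors as 3*(x + 1)*(x + 5) = 0. The curves meet at x = -5, -1.
On [-5, -1], v = -2 is on top; that piece has area ∫[-5,-1] (-(3*x^2 + 18*x + 15)) dx = 32.

32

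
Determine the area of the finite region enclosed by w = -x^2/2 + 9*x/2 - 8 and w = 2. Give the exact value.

1/12

Set the curves equal: -x^2/2 + 9*x/2 - 8 = 2, so -x^2/2 + 9*x/2 - 10 = 0, which factors as -(x - 5)*(x - 4)/2 = 0. The curves meet at x = 4, 5.
On [4, 5], w = -x^2/2 + 9*x/2 - 8 is on top; that piece has area ∫[4,5] (-x^2/2 + 9*x/2 - 10) dx = 1/12.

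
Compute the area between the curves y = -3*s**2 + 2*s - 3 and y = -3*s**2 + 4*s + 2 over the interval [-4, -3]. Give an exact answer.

2

On [-4, -3], (-3*s**2 + 2*s - 3) - (-3*s**2 + 4*s + 2) = -2*s - 5 is ≥ 0 throughout, so the area is a single integral of |-2*s - 5|.
∫[-4,-3] (-2*s - 5) ds = 2.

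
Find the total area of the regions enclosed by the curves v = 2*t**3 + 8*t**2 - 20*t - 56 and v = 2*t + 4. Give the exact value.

Set the curves equal: 2*t**3 + 8*t**2 - 20*t - 56 = 2*t + 4, so 2*t**3 + 8*t**2 - 22*t - 60 = 0, which factors as 2*(t - 3)*(t + 2)*(t + 5) = 0. The curves meet at t = -5, -2, 3.
On [-5, -2], v = 2*t**3 + 8*t**2 - 20*t - 56 is on top; that piece has area ∫[-5,-2] (2*t**3 + 8*t**2 - 22*t - 60) dt = 117/2.
On [-2, 3], v = 2*t + 4 is on top; that piece has area ∫[-2,3] (-(2*t**3 + 8*t**2 - 22*t - 60)) dt = 1375/6.
Total enclosed area = 117/2 + 1375/6 = 863/3.

863/3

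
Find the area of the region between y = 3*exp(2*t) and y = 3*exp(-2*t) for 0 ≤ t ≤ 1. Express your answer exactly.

-3 + 3*exp(-2)/2 + 3*exp(2)/2

On [0, 1], (3*exp(2*t)) - (3*exp(-2*t)) = 3*exp(2*t) - 3*exp(-2*t) is ≥ 0 throughout, so the area is a single integral of |3*exp(2*t) - 3*exp(-2*t)|.
∫[0,1] (3*exp(2*t) - 3*exp(-2*t)) dt = -3 + 3*exp(-2)/2 + 3*exp(2)/2.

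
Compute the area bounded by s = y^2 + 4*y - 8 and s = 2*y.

36

Both boundary curves give s as a function of y, so integrate with respect to y. Setting them equal: y^2 + 2*y - 8 = 0, i.e. (y - 2)*(y + 4) = 0, so they meet at y = -4, 2.
For y in [-4, 2], s = y^2 + 4*y - 8 is on the left; area = ∫[-4,2] (-(y^2 + 2*y - 8)) dy = 36.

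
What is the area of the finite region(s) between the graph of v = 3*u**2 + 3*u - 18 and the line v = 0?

The curve meets the u-axis where 3*u**2 + 3*u - 18 = 0, i.e. 3*(u - 2)*(u + 3) = 0, at u = -3, 2.
On [-3, 2] the curve lies below the axis; ∫[-3,2] (3*u**2 + 3*u - 18) du = -125/2, giving area 125/2.

125/2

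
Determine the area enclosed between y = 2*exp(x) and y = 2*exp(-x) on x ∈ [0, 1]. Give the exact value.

-4 + 2*exp(-1) + 2*exp(1)

On [0, 1], (2*exp(x)) - (2*exp(-x)) = 2*exp(x) - 2*exp(-x) is ≥ 0 throughout, so the area is a single integral of |2*exp(x) - 2*exp(-x)|.
∫[0,1] (2*exp(x) - 2*exp(-x)) dx = -4 + 2*exp(-1) + 2*exp(1).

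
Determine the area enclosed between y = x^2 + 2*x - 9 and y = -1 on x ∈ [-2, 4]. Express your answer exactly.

The difference (x^2 + 2*x - 9) - (-1) = x^2 + 2*x - 8 changes sign at x = 2 inside [-2, 4], so split the integral there.
∫[-2,2] (x^2 + 2*x - 8) dx = -80/3; the area of that piece is 80/3.
∫[2,4] (x^2 + 2*x - 8) dx = 44/3.
Total area = 80/3 + 44/3 = 124/3.

124/3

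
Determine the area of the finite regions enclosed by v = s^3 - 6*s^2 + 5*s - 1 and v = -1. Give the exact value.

Set the curves equal: s^3 - 6*s^2 + 5*s - 1 = -1, so s^3 - 6*s^2 + 5*s = 0, which factors as s*(s - 5)*(s - 1) = 0. The curves meet at s = 0, 1, 5.
On [0, 1], v = s^3 - 6*s^2 + 5*s - 1 is on top; that piece has area ∫[0,1] (s^3 - 6*s^2 + 5*s) ds = 3/4.
On [1, 5], v = -1 is on top; that piece has area ∫[1,5] (-(s^3 - 6*s^2 + 5*s)) ds = 32.
Total enclosed area = 3/4 + 32 = 131/4.

131/4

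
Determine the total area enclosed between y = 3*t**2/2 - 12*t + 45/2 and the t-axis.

2

The curve meets the t-axis where 3*t**2/2 - 12*t + 45/2 = 0, i.e. 3*(t - 5)*(t - 3)/2 = 0, at t = 3, 5.
On [3, 5] the curve lies below the axis; ∫[3,5] (3*t**2/2 - 12*t + 45/2) dt = -2, giving area 2.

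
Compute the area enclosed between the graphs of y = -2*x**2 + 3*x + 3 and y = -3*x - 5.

Set the curves equal: -2*x**2 + 3*x + 3 = -3*x - 5, so -2*x**2 + 6*x + 8 = 0, which factors as -2*(x - 4)*(x + 1) = 0. The curves meet at x = -1, 4.
On [-1, 4], y = -2*x**2 + 3*x + 3 is on top; that piece has area ∫[-1,4] (-2*x**2 + 6*x + 8) dx = 125/3.

125/3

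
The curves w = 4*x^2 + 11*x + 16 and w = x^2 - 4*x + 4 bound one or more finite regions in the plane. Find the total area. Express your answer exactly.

Set the curves equal: 4*x^2 + 11*x + 16 = x^2 - 4*x + 4, so 3*x^2 + 15*x + 12 = 0, which factors as 3*(x + 1)*(x + 4) = 0. The curves meet at x = -4, -1.
On [-4, -1], w = x^2 - 4*x + 4 is on top; that piece has area ∫[-4,-1] (-(3*x^2 + 15*x + 12)) dx = 27/2.

27/2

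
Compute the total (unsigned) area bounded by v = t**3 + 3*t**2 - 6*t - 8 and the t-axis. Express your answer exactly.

81/2

The curve meets the t-axis where t**3 + 3*t**2 - 6*t - 8 = 0, i.e. (t - 2)*(t + 1)*(t + 4) = 0, at t = -4, -1, 2.
On [-4, -1] the curve lies above the axis; ∫[-4,-1] (t**3 + 3*t**2 - 6*t - 8) dt = 81/4, giving area 81/4.
On [-1, 2] the curve lies below the axis; ∫[-1,2] (t**3 + 3*t**2 - 6*t - 8) dt = -81/4, giving area 81/4.
Total area = 81/4 + 81/4 = 81/2.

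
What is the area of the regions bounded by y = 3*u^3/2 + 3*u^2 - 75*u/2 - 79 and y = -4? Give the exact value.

2459/4

Set the curves equal: 3*u^3/2 + 3*u^2 - 75*u/2 - 79 = -4, so 3*u^3/2 + 3*u^2 - 75*u/2 - 75 = 0, which factors as 3*(u - 5)*(u + 2)*(u + 5)/2 = 0. The curves meet at u = -5, -2, 5.
On [-5, -2], y = 3*u^3/2 + 3*u^2 - 75*u/2 - 79 is on top; that piece has area ∫[-5,-2] (3*u^3/2 + 3*u^2 - 75*u/2 - 75) du = 459/8.
On [-2, 5], y = -4 is on top; that piece has area ∫[-2,5] (-(3*u^3/2 + 3*u^2 - 75*u/2 - 75)) du = 4459/8.
Total enclosed area = 459/8 + 4459/8 = 2459/4.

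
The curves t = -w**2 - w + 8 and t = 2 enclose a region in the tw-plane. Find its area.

Both boundary curves give t as a function of w, so integrate with respect to w. Setting them equal: -w**2 - w + 6 = 0, i.e. -(w - 2)*(w + 3) = 0, so they meet at w = -3, 2.
For w in [-3, 2], t = -w**2 - w + 8 is on the right; area = ∫[-3,2] (-w**2 - w + 6) dw = 125/6.

125/6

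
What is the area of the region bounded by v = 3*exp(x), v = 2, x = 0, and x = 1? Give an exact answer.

On [0, 1], (3*exp(x)) - (2) = 3*exp(x) - 2 is ≥ 0 throughout, so the area is a single integral of |3*exp(x) - 2|.
∫[0,1] (3*exp(x) - 2) dx = -5 + 3*exp(1).

-5 + 3*exp(1)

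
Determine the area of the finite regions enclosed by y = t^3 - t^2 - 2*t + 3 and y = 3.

Set the curves equal: t^3 - t^2 - 2*t + 3 = 3, so t^3 - t^2 - 2*t = 0, which factors as t*(t - 2)*(t + 1) = 0. The curves meet at t = -1, 0, 2.
On [-1, 0], y = t^3 - t^2 - 2*t + 3 is on top; that piece has area ∫[-1,0] (t^3 - t^2 - 2*t) dt = 5/12.
On [0, 2], y = 3 is on top; that piece has area ∫[0,2] (-(t^3 - t^2 - 2*t)) dt = 8/3.
Total enclosed area = 5/12 + 8/3 = 37/12.

37/12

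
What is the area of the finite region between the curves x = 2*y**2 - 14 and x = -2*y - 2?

Both boundary curves give x as a function of y, so integrate with respect to y. Setting them equal: 2*y**2 + 2*y - 12 = 0, i.e. 2*(y - 2)*(y + 3) = 0, so they meet at y = -3, 2.
For y in [-3, 2], x = 2*y**2 - 14 is on the left; area = ∫[-3,2] (-(2*y**2 + 2*y - 12)) dy = 125/3.

125/3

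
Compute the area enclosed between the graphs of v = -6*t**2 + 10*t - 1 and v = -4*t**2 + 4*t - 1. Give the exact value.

Set the curves equal: -6*t**2 + 10*t - 1 = -4*t**2 + 4*t - 1, so -2*t**2 + 6*t = 0, which factors as -2*t*(t - 3) = 0. The curves meet at t = 0, 3.
On [0, 3], v = -6*t**2 + 10*t - 1 is on top; that piece has area ∫[0,3] (-2*t**2 + 6*t) dt = 9.

9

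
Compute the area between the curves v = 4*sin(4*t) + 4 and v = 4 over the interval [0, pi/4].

On [0, pi/4], (4*sin(4*t) + 4) - (4) = 4*sin(4*t) is ≥ 0 throughout, so the area is a single integral of |4*sin(4*t)|.
∫[0,pi/4] (4*sin(4*t)) dt = 2.

2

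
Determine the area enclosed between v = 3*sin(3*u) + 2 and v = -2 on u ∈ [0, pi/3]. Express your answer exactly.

On [0, pi/3], (3*sin(3*u) + 2) - (-2) = 3*sin(3*u) + 4 is ≥ 0 throughout, so the area is a single integral of |3*sin(3*u) + 4|.
∫[0,pi/3] (3*sin(3*u) + 4) du = 2 + 4*pi/3.

2 + 4*pi/3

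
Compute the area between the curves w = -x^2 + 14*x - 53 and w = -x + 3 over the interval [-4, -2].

On [-4, -2], (-x^2 + 14*x - 53) - (-x + 3) = -x^2 + 15*x - 56 is ≤ 0 throughout, so the area is a single integral of |-x^2 + 15*x - 56|.
∫[-4,-2] (-x^2 + 15*x - 56) dx = -662/3; the area of that piece is 662/3.

662/3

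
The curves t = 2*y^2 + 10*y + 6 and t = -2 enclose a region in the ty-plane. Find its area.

9

Both boundary curves give t as a function of y, so integrate with respect to y. Setting them equal: 2*y^2 + 10*y + 8 = 0, i.e. 2*(y + 1)*(y + 4) = 0, so they meet at y = -4, -1.
For y in [-4, -1], t = 2*y^2 + 10*y + 6 is on the left; area = ∫[-4,-1] (-(2*y^2 + 10*y + 8)) dy = 9.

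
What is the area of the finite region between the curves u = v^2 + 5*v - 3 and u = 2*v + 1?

Both boundary curves give u as a function of v, so integrate with respect to v. Setting them equal: v^2 + 3*v - 4 = 0, i.e. (v - 1)*(v + 4) = 0, so they meet at v = -4, 1.
For v in [-4, 1], u = v^2 + 5*v - 3 is on the left; area = ∫[-4,1] (-(v^2 + 3*v - 4)) dv = 125/6.

125/6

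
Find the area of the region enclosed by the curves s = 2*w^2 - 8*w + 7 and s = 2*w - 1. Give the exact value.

9

Both boundary curves give s as a function of w, so integrate with respect to w. Setting them equal: 2*w^2 - 10*w + 8 = 0, i.e. 2*(w - 4)*(w - 1) = 0, so they meet at w = 1, 4.
For w in [1, 4], s = 2*w^2 - 8*w + 7 is on the left; area = ∫[1,4] (-(2*w^2 - 10*w + 8)) dw = 9.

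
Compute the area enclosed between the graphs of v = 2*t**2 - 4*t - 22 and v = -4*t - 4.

72

Set the curves equal: 2*t**2 - 4*t - 22 = -4*t - 4, so 2*t**2 - 18 = 0, which factors as 2*(t - 3)*(t + 3) = 0. The curves meet at t = -3, 3.
On [-3, 3], v = -4*t - 4 is on top; that piece has area ∫[-3,3] (-(2*t**2 - 18)) dt = 72.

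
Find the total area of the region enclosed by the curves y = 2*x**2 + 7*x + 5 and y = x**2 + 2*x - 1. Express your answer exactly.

1/6

Set the curves equal: 2*x**2 + 7*x + 5 = x**2 + 2*x - 1, so x**2 + 5*x + 6 = 0, which factors as (x + 2)*(x + 3) = 0. The curves meet at x = -3, -2.
On [-3, -2], y = x**2 + 2*x - 1 is on top; that piece has area ∫[-3,-2] (-(x**2 + 5*x + 6)) dx = 1/6.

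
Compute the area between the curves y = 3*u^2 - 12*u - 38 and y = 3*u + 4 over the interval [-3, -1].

27

The difference (3*u^2 - 12*u - 38) - (3*u + 4) = 3*u^2 - 15*u - 42 changes sign at u = -2 inside [-3, -1], so split the integral there.
∫[-3,-2] (3*u^2 - 15*u - 42) du = 29/2.
∫[-2,-1] (3*u^2 - 15*u - 42) du = -25/2; the area of that piece is 25/2.
Total area = 29/2 + 25/2 = 27.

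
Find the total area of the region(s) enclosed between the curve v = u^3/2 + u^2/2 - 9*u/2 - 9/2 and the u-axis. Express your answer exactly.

74/3

The curve meets the u-axis where u^3/2 + u^2/2 - 9*u/2 - 9/2 = 0, i.e. (u - 3)*(u + 1)*(u + 3)/2 = 0, at u = -3, -1, 3.
On [-3, -1] the curve lies above the axis; ∫[-3,-1] (u^3/2 + u^2/2 - 9*u/2 - 9/2) du = 10/3, giving area 10/3.
On [-1, 3] the curve lies below the axis; ∫[-1,3] (u^3/2 + u^2/2 - 9*u/2 - 9/2) du = -64/3, giving area 64/3.
Total area = 10/3 + 64/3 = 74/3.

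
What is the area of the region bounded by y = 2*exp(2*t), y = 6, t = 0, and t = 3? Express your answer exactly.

-23 + 6*log(3) + exp(6)

The difference (2*exp(2*t)) - (6) = 2*exp(2*t) - 6 changes sign at t = log(3)/2 inside [0, 3], so split the integral there.
∫[0,log(3)/2] (2*exp(2*t) - 6) dt = 2 - log(27); the area of that piece is -2 + log(27).
∫[log(3)/2,3] (2*exp(2*t) - 6) dt = -21 + 3*log(3) + exp(6).
Total area = (-2 + log(27)) + (-21 + 3*log(3) + exp(6)) = -23 + 6*log(3) + exp(6).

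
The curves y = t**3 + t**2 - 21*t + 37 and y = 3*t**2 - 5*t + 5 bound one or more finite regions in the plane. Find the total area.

Set the curves equal: t**3 + t**2 - 21*t + 37 = 3*t**2 - 5*t + 5, so t**3 - 2*t**2 - 16*t + 32 = 0, which factors as (t - 4)*(t - 2)*(t + 4) = 0. The curves meet at t = -4, 2, 4.
On [-4, 2], y = t**3 + t**2 - 21*t + 37 is on top; that piece has area ∫[-4,2] (t**3 - 2*t**2 - 16*t + 32) dt = 180.
On [2, 4], y = 3*t**2 - 5*t + 5 is on top; that piece has area ∫[2,4] (-(t**3 - 2*t**2 - 16*t + 32)) dt = 28/3.
Total enclosed area = 180 + 28/3 = 568/3.

568/3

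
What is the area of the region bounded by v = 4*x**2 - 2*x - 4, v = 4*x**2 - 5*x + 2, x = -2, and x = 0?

On [-2, 0], (4*x**2 - 2*x - 4) - (4*x**2 - 5*x + 2) = 3*x - 6 is ≤ 0 throughout, so the area is a single integral of |3*x - 6|.
∫[-2,0] (3*x - 6) dx = -18; the area of that piece is 18.

18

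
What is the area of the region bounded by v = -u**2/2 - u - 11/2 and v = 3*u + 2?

Set the curves equal: -u**2/2 - u - 11/2 = 3*u + 2, so -u**2/2 - 4*u - 15/2 = 0, which factors as -(u + 3)*(u + 5)/2 = 0. The curves meet at u = -5, -3.
On [-5, -3], v = -u**2/2 - u - 11/2 is on top; that piece has area ∫[-5,-3] (-u**2/2 - 4*u - 15/2) du = 2/3.

2/3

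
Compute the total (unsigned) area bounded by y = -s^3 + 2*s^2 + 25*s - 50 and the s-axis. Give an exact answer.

The curve meets the s-axis where -s^3 + 2*s^2 + 25*s - 50 = 0, i.e. -(s - 5)*(s - 2)*(s + 5) = 0, at s = -5, 2, 5.
On [-5, 2] the curve lies below the axis; ∫[-5,2] (-s^3 + 2*s^2 + 25*s - 50) ds = -4459/12, giving area 4459/12.
On [2, 5] the curve lies above the axis; ∫[2,5] (-s^3 + 2*s^2 + 25*s - 50) ds = 153/4, giving area 153/4.
Total area = 4459/12 + 153/4 = 2459/6.

2459/6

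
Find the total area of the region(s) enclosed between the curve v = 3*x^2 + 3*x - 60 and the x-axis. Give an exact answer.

729/2

The curve meets the x-axis where 3*x^2 + 3*x - 60 = 0, i.e. 3*(x - 4)*(x + 5) = 0, at x = -5, 4.
On [-5, 4] the curve lies below the axis; ∫[-5,4] (3*x^2 + 3*x - 60) dx = -729/2, giving area 729/2.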